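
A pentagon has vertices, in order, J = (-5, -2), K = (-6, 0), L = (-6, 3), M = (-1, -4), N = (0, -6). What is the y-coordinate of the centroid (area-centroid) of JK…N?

Apply Gauss's area formula. First the cross-terms c_i = x_i·y_{i+1} − x_{i+1}·y_i:
  -12, -18, 27, 6, -30  ⇒  2A = -27, A = -13.5.
Then Σ (y_i + y_{i+1})·c_i = 123, so ȳ = 123 / (6·(-13.5)) = -41/27.

-41/27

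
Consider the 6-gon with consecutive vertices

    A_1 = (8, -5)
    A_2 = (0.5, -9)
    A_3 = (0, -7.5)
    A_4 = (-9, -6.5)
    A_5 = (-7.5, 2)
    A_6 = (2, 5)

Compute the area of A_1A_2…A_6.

149.5

Apply Gauss's area formula: 2A = Σ (x_i·y_{i+1} − x_{i+1}·y_i), indices taken mod 6.
Cross-terms: -69.5, -3.75, -67.5, -66.75, -41.5, -50  ⇒  Σ = -299
Area = |Σ|/2 = 149.5.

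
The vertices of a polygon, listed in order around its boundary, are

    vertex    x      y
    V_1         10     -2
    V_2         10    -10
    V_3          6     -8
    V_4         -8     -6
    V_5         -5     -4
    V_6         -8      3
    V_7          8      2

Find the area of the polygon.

Σ = (-80) + (-20) + (-100) + (2) + (-47) + (-40) + (-36) = -321
Area = |Σ|/2 = 160.5.

160.5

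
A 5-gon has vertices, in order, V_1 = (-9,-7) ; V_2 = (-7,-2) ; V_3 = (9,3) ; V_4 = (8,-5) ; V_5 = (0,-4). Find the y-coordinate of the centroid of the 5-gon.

Apply Gauss's area formula. First the cross-terms c_i = x_i·y_{i+1} − x_{i+1}·y_i:
  -31, -3, -69, -32, -36  ⇒  2A = -171, A = -85.5.
Then Σ (y_i + y_{i+1})·c_i = 1098, so ȳ = 1098 / (6·(-85.5)) = -122/57.

-122/57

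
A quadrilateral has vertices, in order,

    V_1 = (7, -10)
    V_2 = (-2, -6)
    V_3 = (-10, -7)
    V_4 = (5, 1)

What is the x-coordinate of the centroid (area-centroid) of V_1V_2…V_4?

Apply the shoelace (surveyor's) formula. First the cross-terms c_i = x_i·y_{i+1} − x_{i+1}·y_i:
  -62, -46, 25, -57  ⇒  2A = -140, A = -70.
Then Σ (x_i + x_{i+1})·c_i = -567, so x̄ = -567 / (6·(-70)) = 1.35.

1.35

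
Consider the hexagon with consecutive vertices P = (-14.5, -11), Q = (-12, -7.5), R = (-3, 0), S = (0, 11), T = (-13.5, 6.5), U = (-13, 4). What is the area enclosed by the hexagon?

Apply the shoelace (surveyor's) formula: 2A = Σ (x_i·y_{i+1} − x_{i+1}·y_i), indices taken mod 6.
Σ = (-23.25) + (-22.5) + (-33) + (148.5) + (30.5) + (201) = 301.25
Area = |Σ|/2 = 150.625.

150.625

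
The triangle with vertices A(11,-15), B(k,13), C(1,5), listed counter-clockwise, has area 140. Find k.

The doubled signed area Σ (x_i y_{i+1} − x_{i+1} y_i) is linear in k.
With k=0 it equals 60; the coefficient of k is 20 (from the two edges through B).
So 20·k + 60 = 2·140 = 280 ⇒ k = 11.

11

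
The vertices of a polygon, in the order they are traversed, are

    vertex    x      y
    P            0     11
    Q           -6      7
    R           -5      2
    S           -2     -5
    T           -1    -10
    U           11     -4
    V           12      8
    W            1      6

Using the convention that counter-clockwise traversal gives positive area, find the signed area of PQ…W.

Apply the shoelace formula: 2A = Σ (x_i·y_{i+1} − x_{i+1}·y_i), indices taken mod 8.
P→Q: (0)(7) − (-6)(11) = 66
Q→R: (-6)(2) − (-5)(7) = 23
R→S: (-5)(-5) − (-2)(2) = 29
S→T: (-2)(-10) − (-1)(-5) = 15
T→U: (-1)(-4) − (11)(-10) = 114
U→V: (11)(8) − (12)(-4) = 136
V→W: (12)(6) − (1)(8) = 64
W→P: (1)(11) − (0)(6) = 11
Σ = 458
Signed area = Σ/2 = 229 (positive ⇒ counter-clockwise traversal).

229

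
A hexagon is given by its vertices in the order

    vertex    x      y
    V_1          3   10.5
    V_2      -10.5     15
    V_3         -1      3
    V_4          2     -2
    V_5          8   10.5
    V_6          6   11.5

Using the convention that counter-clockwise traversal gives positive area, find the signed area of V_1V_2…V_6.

114.625

Apply Gauss's area formula: 2A = Σ (x_i·y_{i+1} − x_{i+1}·y_i), indices taken mod 6.
Cross-terms: 155.25, -16.5, -4, 37, 29, 28.5  ⇒  Σ = 229.25
Signed area = Σ/2 = 114.625 (positive ⇒ counter-clockwise traversal).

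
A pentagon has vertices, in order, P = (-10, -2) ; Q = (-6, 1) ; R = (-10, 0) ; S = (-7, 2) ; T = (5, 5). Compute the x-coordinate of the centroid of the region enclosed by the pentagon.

-422/111

Apply the shoelace (surveyor's) formula. First the cross-terms c_i = x_i·y_{i+1} − x_{i+1}·y_i:
  -22, 10, -20, -45, 40  ⇒  2A = -37, A = -18.5.
Then Σ (x_i + x_{i+1})·c_i = 422, so x̄ = 422 / (6·(-18.5)) = -422/111.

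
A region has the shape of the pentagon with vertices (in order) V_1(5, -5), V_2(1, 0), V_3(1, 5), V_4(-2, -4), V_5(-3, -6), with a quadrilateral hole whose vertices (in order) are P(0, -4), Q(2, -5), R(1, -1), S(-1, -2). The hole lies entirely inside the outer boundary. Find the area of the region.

24.5

Outer boundary:
Apply the shoelace formula: 2A = Σ (x_i·y_{i+1} − x_{i+1}·y_i), indices taken mod 5.
V_1→V_2: (5)(0) − (1)(-5) = 5
V_2→V_3: (1)(5) − (1)(0) = 5
V_3→V_4: (1)(-4) − (-2)(5) = 6
V_4→V_5: (-2)(-6) − (-3)(-4) = 0
V_5→V_1: (-3)(-5) − (5)(-6) = 45
Σ = 61
Area = |Σ|/2 = 30.5.
Hole:
Apply Gauss's area formula: 2A = Σ (x_i·y_{i+1} − x_{i+1}·y_i), indices taken mod 4.
Cross-terms: 8, 3, -3, 4  ⇒  Σ = 12
Area = |Σ|/2 = 6.
Net area = 30.5 − 6 = 24.5.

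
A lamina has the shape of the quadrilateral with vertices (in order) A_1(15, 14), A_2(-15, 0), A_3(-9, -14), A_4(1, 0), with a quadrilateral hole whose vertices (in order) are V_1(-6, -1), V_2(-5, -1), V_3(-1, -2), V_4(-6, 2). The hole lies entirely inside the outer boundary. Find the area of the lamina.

Outer boundary:
Cross-terms: 210, 210, 14, 14  ⇒  Σ = 448
Area = |Σ|/2 = 224.
Hole:
Σ = (1) + (9) + (-14) + (18) = 14
Area = |Σ|/2 = 7.
Net area = 224 − 7 = 217.

217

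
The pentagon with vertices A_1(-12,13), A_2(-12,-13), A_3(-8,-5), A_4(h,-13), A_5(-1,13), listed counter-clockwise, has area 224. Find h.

-3

The doubled signed area Σ (x_i y_{i+1} − x_{i+1} y_i) is linear in h.
With h=0 it equals 502; the coefficient of h is 18 (from the two edges through A_4).
So 18·h + 502 = 2·224 = 448 ⇒ h = -3.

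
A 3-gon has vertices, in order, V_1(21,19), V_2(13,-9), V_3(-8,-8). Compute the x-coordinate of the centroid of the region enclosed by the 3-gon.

26/3

Apply the surveyor's formula. First the cross-terms c_i = x_i·y_{i+1} − x_{i+1}·y_i:
  -436, -176, 16  ⇒  2A = -596, A = -298.
Then Σ (x_i + x_{i+1})·c_i = -15496, so x̄ = -15496 / (6·(-298)) = 26/3.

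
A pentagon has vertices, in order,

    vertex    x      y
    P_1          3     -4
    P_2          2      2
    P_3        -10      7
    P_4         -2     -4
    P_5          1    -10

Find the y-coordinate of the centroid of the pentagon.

-65/114

Apply Gauss's area formula. First the cross-terms c_i = x_i·y_{i+1} − x_{i+1}·y_i:
  14, 34, 54, 24, 26  ⇒  2A = 152, A = 76.
Then Σ (y_i + y_{i+1})·c_i = -260, so ȳ = -260 / (6·76) = -65/114.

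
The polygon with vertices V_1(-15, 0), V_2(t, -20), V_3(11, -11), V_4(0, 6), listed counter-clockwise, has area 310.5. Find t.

The doubled signed area Σ (x_i y_{i+1} − x_{i+1} y_i) is linear in t.
With t=0 it equals 676; the coefficient of t is -11 (from the two edges through V_2).
So -11·t + 676 = 2·310.5 = 621 ⇒ t = 5.

5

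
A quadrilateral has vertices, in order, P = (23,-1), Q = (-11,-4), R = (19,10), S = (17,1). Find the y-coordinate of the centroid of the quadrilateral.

Apply Gauss's area formula. First the cross-terms c_i = x_i·y_{i+1} − x_{i+1}·y_i:
  -103, -34, -151, -40  ⇒  2A = -328, A = -164.
Then Σ (y_i + y_{i+1})·c_i = -1350, so ȳ = -1350 / (6·(-164)) = 225/164.

225/164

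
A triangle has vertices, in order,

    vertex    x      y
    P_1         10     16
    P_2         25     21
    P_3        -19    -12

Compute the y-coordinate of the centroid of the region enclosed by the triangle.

Apply Gauss's area formula. First the cross-terms c_i = x_i·y_{i+1} − x_{i+1}·y_i:
  -190, 99, -184  ⇒  2A = -275, A = -137.5.
Then Σ (y_i + y_{i+1})·c_i = -6875, so ȳ = -6875 / (6·(-137.5)) = 25/3.

25/3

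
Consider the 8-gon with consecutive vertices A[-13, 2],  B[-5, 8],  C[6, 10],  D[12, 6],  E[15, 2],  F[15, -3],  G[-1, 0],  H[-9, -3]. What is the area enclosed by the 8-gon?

Cross-terms: -94, -98, -84, -66, -75, -3, 3, -57  ⇒  Σ = -474
Area = |Σ|/2 = 237.

237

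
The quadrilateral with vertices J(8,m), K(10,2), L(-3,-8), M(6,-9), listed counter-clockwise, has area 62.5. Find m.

-9

Write out the shoelace sum; only the two edges meeting at J involve m:
2·Area = [(6·m − 8·(-9)) + (8·2 − 10·m)] + 1
       = -4·m + 89 = 125
⇒ m = -9.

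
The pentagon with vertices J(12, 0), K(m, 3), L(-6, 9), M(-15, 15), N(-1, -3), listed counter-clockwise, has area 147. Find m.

The doubled signed area Σ (x_i y_{i+1} − x_{i+1} y_i) is linear in m.
With m=0 it equals 195; the coefficient of m is 9 (from the two edges through K).
So 9·m + 195 = 2·147 = 294 ⇒ m = 11.

11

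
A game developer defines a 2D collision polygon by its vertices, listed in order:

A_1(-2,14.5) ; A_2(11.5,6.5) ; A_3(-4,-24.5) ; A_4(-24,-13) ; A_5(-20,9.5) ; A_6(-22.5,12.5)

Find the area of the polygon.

898.5

A_1→A_2: (-2)(6.5) − (11.5)(14.5) = -179.75
A_2→A_3: (11.5)(-24.5) − (-4)(6.5) = -255.75
A_3→A_4: (-4)(-13) − (-24)(-24.5) = -536
A_4→A_5: (-24)(9.5) − (-20)(-13) = -488
A_5→A_6: (-20)(12.5) − (-22.5)(9.5) = -36.25
A_6→A_1: (-22.5)(14.5) − (-2)(12.5) = -301.25
Σ = -1797
Area = |Σ|/2 = 898.5.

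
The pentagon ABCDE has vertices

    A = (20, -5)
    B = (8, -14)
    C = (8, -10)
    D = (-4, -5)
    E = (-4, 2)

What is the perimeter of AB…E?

64

|AB| = √((-12)² + (-9)²) = √225 = 15
|BC| = √((0)² + (4)²) = √16 = 4
|CD| = √((-12)² + (5)²) = √169 = 13
|DE| = √((0)² + (7)²) = √49 = 7
|EA| = √((24)² + (-7)²) = √625 = 25
Perimeter = 15 + 4 + 13 + 7 + 25 = 64.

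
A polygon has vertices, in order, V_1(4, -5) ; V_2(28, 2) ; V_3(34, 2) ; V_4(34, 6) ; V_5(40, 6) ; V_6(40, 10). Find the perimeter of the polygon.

84

|V_1V_2| = √((24)² + (7)²) = √625 = 25
|V_2V_3| = √((6)² + (0)²) = √36 = 6
|V_3V_4| = √((0)² + (4)²) = √16 = 4
|V_4V_5| = √((6)² + (0)²) = √36 = 6
|V_5V_6| = √((0)² + (4)²) = √16 = 4
|V_6V_1| = √((-36)² + (-15)²) = √1521 = 39
Perimeter = 25 + 6 + 4 + 6 + 4 + 39 = 84.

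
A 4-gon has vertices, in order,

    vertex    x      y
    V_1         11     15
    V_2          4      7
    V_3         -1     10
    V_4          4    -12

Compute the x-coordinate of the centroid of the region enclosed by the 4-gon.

14/3

Apply Gauss's area formula. First the cross-terms c_i = x_i·y_{i+1} − x_{i+1}·y_i:
  17, 47, -28, 192  ⇒  2A = 228, A = 114.
Then Σ (x_i + x_{i+1})·c_i = 3192, so x̄ = 3192 / (6·114) = 14/3.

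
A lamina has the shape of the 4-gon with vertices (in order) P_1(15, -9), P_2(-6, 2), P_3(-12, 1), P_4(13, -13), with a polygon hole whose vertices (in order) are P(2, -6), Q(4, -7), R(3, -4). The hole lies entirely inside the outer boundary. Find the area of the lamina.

105

Outer boundary:
Apply Gauss's area formula: 2A = Σ (x_i·y_{i+1} − x_{i+1}·y_i), indices taken mod 4.
Σ = (-24) + (18) + (143) + (78) = 215
Area = |Σ|/2 = 107.5.
Hole:
Apply the surveyor's formula: 2A = Σ (x_i·y_{i+1} − x_{i+1}·y_i), indices taken mod 3.
Σ = (10) + (5) + (-10) = 5
Area = |Σ|/2 = 2.5.
Net area = 107.5 − 2.5 = 105.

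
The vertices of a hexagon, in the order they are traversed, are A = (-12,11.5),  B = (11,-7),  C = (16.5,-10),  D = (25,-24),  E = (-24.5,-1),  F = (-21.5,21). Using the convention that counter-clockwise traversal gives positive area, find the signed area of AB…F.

Cross-terms: -42.5, 5.5, -146, -613, -536, 4.75  ⇒  Σ = -1327.25
Signed area = Σ/2 = -663.625 (negative ⇒ clockwise traversal).

-663.625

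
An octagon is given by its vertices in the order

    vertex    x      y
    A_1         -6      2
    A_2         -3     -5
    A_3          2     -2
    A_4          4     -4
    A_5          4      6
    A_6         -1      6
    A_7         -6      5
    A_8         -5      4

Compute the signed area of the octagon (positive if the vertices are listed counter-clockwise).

84

Apply the surveyor's formula: 2A = Σ (x_i·y_{i+1} − x_{i+1}·y_i), indices taken mod 8.
Σ = (36) + (16) + (0) + (40) + (30) + (31) + (1) + (14) = 168
Signed area = Σ/2 = 84 (positive ⇒ counter-clockwise traversal).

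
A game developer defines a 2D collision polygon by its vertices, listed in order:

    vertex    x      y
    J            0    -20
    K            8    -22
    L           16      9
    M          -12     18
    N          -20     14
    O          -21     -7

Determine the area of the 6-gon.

Apply the shoelace formula: 2A = Σ (x_i·y_{i+1} − x_{i+1}·y_i), indices taken mod 6.
Σ = (160) + (424) + (396) + (192) + (434) + (420) = 2026
Area = |Σ|/2 = 1013.

1013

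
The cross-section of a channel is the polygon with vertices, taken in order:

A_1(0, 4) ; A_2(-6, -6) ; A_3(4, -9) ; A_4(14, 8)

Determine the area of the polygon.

A_1→A_2: (0)(-6) − (-6)(4) = 24
A_2→A_3: (-6)(-9) − (4)(-6) = 78
A_3→A_4: (4)(8) − (14)(-9) = 158
A_4→A_1: (14)(4) − (0)(8) = 56
Σ = 316
Area = |Σ|/2 = 158.

158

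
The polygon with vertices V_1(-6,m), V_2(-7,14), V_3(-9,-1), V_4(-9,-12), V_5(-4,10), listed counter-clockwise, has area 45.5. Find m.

7

Write out the shoelace sum; only the two edges meeting at V_1 involve m:
2·Area = [((-4)·m − (-6)·10) + ((-6)·14 − (-7)·m)] + 94
       = 3·m + 70 = 91
⇒ m = 7.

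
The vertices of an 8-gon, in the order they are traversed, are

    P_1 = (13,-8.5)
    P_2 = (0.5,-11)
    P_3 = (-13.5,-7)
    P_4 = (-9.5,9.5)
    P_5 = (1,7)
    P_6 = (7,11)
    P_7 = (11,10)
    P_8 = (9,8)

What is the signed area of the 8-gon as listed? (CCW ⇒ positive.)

Apply the surveyor's formula: 2A = Σ (x_i·y_{i+1} − x_{i+1}·y_i), indices taken mod 8.
Cross-terms: -138.75, -152, -194.75, -76, -38, -51, -2, -180.5  ⇒  Σ = -833
Signed area = Σ/2 = -416.5 (negative ⇒ clockwise traversal).

-416.5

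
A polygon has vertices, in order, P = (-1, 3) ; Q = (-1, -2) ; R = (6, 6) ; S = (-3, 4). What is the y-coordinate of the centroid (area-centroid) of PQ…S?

2.875

Apply the shoelace (surveyor's) formula. First the cross-terms c_i = x_i·y_{i+1} − x_{i+1}·y_i:
  5, 6, 42, -5  ⇒  2A = 48, A = 24.
Then Σ (y_i + y_{i+1})·c_i = 414, so ȳ = 414 / (6·24) = 2.875.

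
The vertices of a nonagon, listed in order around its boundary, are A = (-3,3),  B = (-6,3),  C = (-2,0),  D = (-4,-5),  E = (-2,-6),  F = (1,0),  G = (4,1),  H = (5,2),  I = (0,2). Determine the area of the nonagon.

32.5

Apply the shoelace formula: 2A = Σ (x_i·y_{i+1} − x_{i+1}·y_i), indices taken mod 9.
Σ = (9) + (6) + (10) + (14) + (6) + (1) + (3) + (10) + (6) = 65
Area = |Σ|/2 = 32.5.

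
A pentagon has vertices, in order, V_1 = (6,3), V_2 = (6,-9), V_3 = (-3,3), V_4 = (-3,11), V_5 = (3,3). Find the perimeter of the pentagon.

48

|V_1V_2| = √((0)² + (-12)²) = √144 = 12
|V_2V_3| = √((-9)² + (12)²) = √225 = 15
|V_3V_4| = √((0)² + (8)²) = √64 = 8
|V_4V_5| = √((6)² + (-8)²) = √100 = 10
|V_5V_1| = √((3)² + (0)²) = √9 = 3
Perimeter = 12 + 15 + 8 + 10 + 3 = 48.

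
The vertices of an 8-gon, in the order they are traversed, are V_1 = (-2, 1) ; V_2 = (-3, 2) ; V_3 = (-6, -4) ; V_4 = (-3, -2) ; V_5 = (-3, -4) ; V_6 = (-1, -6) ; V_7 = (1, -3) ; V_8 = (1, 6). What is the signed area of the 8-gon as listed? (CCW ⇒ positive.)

Apply the shoelace (surveyor's) formula: 2A = Σ (x_i·y_{i+1} − x_{i+1}·y_i), indices taken mod 8.
Σ = (-1) + (24) + (0) + (6) + (14) + (9) + (9) + (13) = 74
Signed area = Σ/2 = 37 (positive ⇒ counter-clockwise traversal).

37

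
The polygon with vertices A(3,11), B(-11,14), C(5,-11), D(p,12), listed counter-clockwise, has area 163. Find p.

The doubled signed area Σ (x_i y_{i+1} − x_{i+1} y_i) is linear in p.
With p=0 it equals 238; the coefficient of p is 22 (from the two edges through D).
So 22·p + 238 = 2·163 = 326 ⇒ p = 4.

4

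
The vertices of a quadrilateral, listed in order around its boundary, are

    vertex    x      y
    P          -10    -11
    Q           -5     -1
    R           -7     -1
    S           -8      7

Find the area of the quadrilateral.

Cross-terms: -45, -2, -57, 158  ⇒  Σ = 54
Area = |Σ|/2 = 27.

27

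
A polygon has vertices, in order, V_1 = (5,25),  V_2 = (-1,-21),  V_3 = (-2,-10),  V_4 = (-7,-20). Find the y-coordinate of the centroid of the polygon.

-57/31

Apply the shoelace (surveyor's) formula. First the cross-terms c_i = x_i·y_{i+1} − x_{i+1}·y_i:
  -80, -32, -30, -75  ⇒  2A = -217, A = -108.5.
Then Σ (y_i + y_{i+1})·c_i = 1197, so ȳ = 1197 / (6·(-108.5)) = -57/31.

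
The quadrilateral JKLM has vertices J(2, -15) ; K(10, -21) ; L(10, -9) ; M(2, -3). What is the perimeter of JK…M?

|JK| = √((8)² + (-6)²) = √100 = 10
|KL| = √((0)² + (12)²) = √144 = 12
|LM| = √((-8)² + (6)²) = √100 = 10
|MJ| = √((0)² + (-12)²) = √144 = 12
Perimeter = 10 + 12 + 10 + 12 = 44.

44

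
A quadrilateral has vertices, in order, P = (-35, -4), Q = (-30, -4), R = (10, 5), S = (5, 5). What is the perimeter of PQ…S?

|PQ| = √((5)² + (0)²) = √25 = 5
|QR| = √((40)² + (9)²) = √1681 = 41
|RS| = √((-5)² + (0)²) = √25 = 5
|SP| = √((-40)² + (-9)²) = √1681 = 41
Perimeter = 5 + 41 + 5 + 41 = 92.

92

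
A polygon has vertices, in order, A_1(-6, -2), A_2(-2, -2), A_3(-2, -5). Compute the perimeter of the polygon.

|A_1A_2| = √((4)² + (0)²) = √16 = 4
|A_2A_3| = √((0)² + (-3)²) = √9 = 3
|A_3A_1| = √((-4)² + (3)²) = √25 = 5
Perimeter = 4 + 3 + 5 = 12.

12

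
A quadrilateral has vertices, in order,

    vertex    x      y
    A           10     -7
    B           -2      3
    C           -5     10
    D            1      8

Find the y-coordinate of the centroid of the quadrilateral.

Apply Gauss's area formula. First the cross-terms c_i = x_i·y_{i+1} − x_{i+1}·y_i:
  16, -5, -50, -87  ⇒  2A = -126, A = -63.
Then Σ (y_i + y_{i+1})·c_i = -1116, so ȳ = -1116 / (6·(-63)) = 62/21.

62/21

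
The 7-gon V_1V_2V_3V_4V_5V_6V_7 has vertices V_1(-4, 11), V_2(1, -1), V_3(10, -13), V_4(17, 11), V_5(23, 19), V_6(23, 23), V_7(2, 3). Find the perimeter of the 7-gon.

106

|V_1V_2| = √((5)² + (-12)²) = √169 = 13
|V_2V_3| = √((9)² + (-12)²) = √225 = 15
|V_3V_4| = √((7)² + (24)²) = √625 = 25
|V_4V_5| = √((6)² + (8)²) = √100 = 10
|V_5V_6| = √((0)² + (4)²) = √16 = 4
|V_6V_7| = √((-21)² + (-20)²) = √841 = 29
|V_7V_1| = √((-6)² + (8)²) = √100 = 10
Perimeter = 13 + 15 + 25 + 10 + 4 + 29 + 10 = 106.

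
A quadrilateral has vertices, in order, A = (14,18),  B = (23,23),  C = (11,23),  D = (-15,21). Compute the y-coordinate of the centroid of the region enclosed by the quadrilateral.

3068/147

Apply the shoelace (surveyor's) formula. First the cross-terms c_i = x_i·y_{i+1} − x_{i+1}·y_i:
  -92, 276, 576, -564  ⇒  2A = 196, A = 98.
Then Σ (y_i + y_{i+1})·c_i = 12272, so ȳ = 12272 / (6·98) = 3068/147.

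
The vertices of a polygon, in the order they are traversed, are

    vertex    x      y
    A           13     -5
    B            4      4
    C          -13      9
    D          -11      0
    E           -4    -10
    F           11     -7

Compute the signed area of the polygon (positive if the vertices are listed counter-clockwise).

Σ = (72) + (88) + (99) + (110) + (138) + (36) = 543
Signed area = Σ/2 = 271.5 (positive ⇒ counter-clockwise traversal).

271.5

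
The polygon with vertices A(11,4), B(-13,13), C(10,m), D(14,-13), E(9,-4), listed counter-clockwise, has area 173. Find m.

-10

Write out the shoelace sum; only the two edges meeting at C involve m:
2·Area = [((-13)·m − 10·13) + (10·(-13) − 14·m)] + 336
       = -27·m + 76 = 346
⇒ m = -10.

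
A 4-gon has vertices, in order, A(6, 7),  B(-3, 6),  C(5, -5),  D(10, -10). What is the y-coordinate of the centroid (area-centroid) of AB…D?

28/43

Apply the shoelace (surveyor's) formula. First the cross-terms c_i = x_i·y_{i+1} − x_{i+1}·y_i:
  57, -15, 0, 130  ⇒  2A = 172, A = 86.
Then Σ (y_i + y_{i+1})·c_i = 336, so ȳ = 336 / (6·86) = 28/43.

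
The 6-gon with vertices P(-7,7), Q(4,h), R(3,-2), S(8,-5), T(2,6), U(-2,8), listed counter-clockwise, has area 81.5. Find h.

-7

The doubled signed area Σ (x_i y_{i+1} − x_{i+1} y_i) is linear in h.
With h=0 it equals 93; the coefficient of h is -10 (from the two edges through Q).
So -10·h + 93 = 2·81.5 = 163 ⇒ h = -7.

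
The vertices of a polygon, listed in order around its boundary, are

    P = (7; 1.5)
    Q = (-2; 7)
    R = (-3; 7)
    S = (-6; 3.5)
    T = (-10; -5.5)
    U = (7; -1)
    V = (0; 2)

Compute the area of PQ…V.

Σ = (52) + (7) + (31.5) + (68) + (48.5) + (14) + (-14) = 207
Area = |Σ|/2 = 103.5.

103.5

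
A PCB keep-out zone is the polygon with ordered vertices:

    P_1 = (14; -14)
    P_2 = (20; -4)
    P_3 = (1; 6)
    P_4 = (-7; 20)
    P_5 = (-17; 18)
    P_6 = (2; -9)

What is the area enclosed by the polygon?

419.5

Σ = (224) + (124) + (62) + (214) + (117) + (98) = 839
Area = |Σ|/2 = 419.5.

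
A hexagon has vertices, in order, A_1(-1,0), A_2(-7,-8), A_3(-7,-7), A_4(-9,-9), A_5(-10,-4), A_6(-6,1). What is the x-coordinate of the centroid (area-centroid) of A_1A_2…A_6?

Apply Gauss's area formula. First the cross-terms c_i = x_i·y_{i+1} − x_{i+1}·y_i:
  8, -7, 0, -54, -34, 1  ⇒  2A = -86, A = -43.
Then Σ (x_i + x_{i+1})·c_i = 1597, so x̄ = 1597 / (6·(-43)) = -1597/258.

-1597/258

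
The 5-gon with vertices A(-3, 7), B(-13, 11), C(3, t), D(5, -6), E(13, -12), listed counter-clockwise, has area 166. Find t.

Write out the shoelace sum; only the two edges meeting at C involve t:
2·Area = [((-13)·t − 3·11) + (3·(-6) − 5·t)] + 131
       = -18·t + 80 = 332
⇒ t = -14.

-14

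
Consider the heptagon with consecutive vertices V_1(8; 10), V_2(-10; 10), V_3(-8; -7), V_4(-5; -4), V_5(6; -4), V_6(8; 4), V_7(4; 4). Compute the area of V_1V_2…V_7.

225.5

Apply Gauss's area formula: 2A = Σ (x_i·y_{i+1} − x_{i+1}·y_i), indices taken mod 7.
Cross-terms: 180, 150, -3, 44, 56, 16, 8  ⇒  Σ = 451
Area = |Σ|/2 = 225.5.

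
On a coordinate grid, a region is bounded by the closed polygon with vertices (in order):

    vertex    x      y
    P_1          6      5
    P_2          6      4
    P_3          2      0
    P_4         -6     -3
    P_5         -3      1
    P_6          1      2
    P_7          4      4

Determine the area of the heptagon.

Apply the shoelace formula: 2A = Σ (x_i·y_{i+1} − x_{i+1}·y_i), indices taken mod 7.
Σ = (-6) + (-8) + (-6) + (-15) + (-7) + (-4) + (-4) = -50
Area = |Σ|/2 = 25.

25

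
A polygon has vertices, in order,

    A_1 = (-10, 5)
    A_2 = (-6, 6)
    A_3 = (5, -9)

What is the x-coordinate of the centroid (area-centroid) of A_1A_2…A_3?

Apply the shoelace (surveyor's) formula. First the cross-terms c_i = x_i·y_{i+1} − x_{i+1}·y_i:
  -30, 24, -65  ⇒  2A = -71, A = -35.5.
Then Σ (x_i + x_{i+1})·c_i = 781, so x̄ = 781 / (6·(-35.5)) = -11/3.

-11/3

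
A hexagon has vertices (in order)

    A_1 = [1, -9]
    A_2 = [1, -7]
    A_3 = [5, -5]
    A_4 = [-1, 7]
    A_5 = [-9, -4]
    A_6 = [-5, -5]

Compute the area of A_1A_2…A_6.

Cross-terms: 2, 30, 30, 67, 25, 50  ⇒  Σ = 204
Area = |Σ|/2 = 102.

102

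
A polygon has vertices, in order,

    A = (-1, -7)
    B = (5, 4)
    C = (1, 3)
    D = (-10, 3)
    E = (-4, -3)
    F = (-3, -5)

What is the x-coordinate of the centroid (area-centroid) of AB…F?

-209/108

Apply the shoelace (surveyor's) formula. First the cross-terms c_i = x_i·y_{i+1} − x_{i+1}·y_i:
  31, 11, 33, 42, 11, 16  ⇒  2A = 144, A = 72.
Then Σ (x_i + x_{i+1})·c_i = -836, so x̄ = -836 / (6·72) = -209/108.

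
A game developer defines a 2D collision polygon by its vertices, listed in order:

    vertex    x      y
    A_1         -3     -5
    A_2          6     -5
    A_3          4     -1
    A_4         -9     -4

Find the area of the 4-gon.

Apply the surveyor's formula: 2A = Σ (x_i·y_{i+1} − x_{i+1}·y_i), indices taken mod 4.
A_1→A_2: (-3)(-5) − (6)(-5) = 45
A_2→A_3: (6)(-1) − (4)(-5) = 14
A_3→A_4: (4)(-4) − (-9)(-1) = -25
A_4→A_1: (-9)(-5) − (-3)(-4) = 33
Σ = 67
Area = |Σ|/2 = 33.5.

33.5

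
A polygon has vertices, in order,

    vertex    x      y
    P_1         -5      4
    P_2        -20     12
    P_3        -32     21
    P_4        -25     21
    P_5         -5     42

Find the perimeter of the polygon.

106

|P_1P_2| = √((-15)² + (8)²) = √289 = 17
|P_2P_3| = √((-12)² + (9)²) = √225 = 15
|P_3P_4| = √((7)² + (0)²) = √49 = 7
|P_4P_5| = √((20)² + (21)²) = √841 = 29
|P_5P_1| = √((0)² + (-38)²) = √1444 = 38
Perimeter = 17 + 15 + 7 + 29 + 38 = 106.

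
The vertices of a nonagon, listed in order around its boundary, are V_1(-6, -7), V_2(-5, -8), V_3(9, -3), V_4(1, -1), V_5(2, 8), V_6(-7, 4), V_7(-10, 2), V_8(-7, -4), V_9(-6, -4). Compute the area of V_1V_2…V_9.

Σ = (13) + (87) + (-6) + (10) + (64) + (26) + (54) + (4) + (18) = 270
Area = |Σ|/2 = 135.

135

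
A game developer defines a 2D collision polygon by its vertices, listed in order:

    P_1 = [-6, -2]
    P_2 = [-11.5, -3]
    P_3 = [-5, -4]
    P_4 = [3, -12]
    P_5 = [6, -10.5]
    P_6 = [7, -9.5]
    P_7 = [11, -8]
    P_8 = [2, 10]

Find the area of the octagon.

192.75

Σ = (-5) + (31) + (72) + (40.5) + (16.5) + (48.5) + (126) + (56) = 385.5
Area = |Σ|/2 = 192.75.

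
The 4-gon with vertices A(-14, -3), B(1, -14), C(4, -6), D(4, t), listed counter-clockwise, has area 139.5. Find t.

1

Write out the shoelace sum; only the two edges meeting at D involve t:
2·Area = [(4·t − 4·(-6)) + (4·(-3) − (-14)·t)] + 249
       = 18·t + 261 = 279
⇒ t = 1.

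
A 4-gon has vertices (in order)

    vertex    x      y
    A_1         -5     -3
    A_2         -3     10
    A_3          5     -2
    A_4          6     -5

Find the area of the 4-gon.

79.5

Apply the shoelace formula: 2A = Σ (x_i·y_{i+1} − x_{i+1}·y_i), indices taken mod 4.
Σ = (-59) + (-44) + (-13) + (-43) = -159
Area = |Σ|/2 = 79.5.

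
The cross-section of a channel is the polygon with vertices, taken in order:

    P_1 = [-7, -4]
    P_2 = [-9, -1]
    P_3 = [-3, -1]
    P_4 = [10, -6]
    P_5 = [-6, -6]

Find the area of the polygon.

P_1→P_2: (-7)(-1) − (-9)(-4) = -29
P_2→P_3: (-9)(-1) − (-3)(-1) = 6
P_3→P_4: (-3)(-6) − (10)(-1) = 28
P_4→P_5: (10)(-6) − (-6)(-6) = -96
P_5→P_1: (-6)(-4) − (-7)(-6) = -18
Σ = -109
Area = |Σ|/2 = 54.5.

54.5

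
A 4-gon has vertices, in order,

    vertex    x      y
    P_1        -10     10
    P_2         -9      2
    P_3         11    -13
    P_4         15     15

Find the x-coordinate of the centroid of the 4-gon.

Apply Gauss's area formula. First the cross-terms c_i = x_i·y_{i+1} − x_{i+1}·y_i:
  70, 95, 360, 300  ⇒  2A = 825, A = 412.5.
Then Σ (x_i + x_{i+1})·c_i = 9720, so x̄ = 9720 / (6·412.5) = 216/55.

216/55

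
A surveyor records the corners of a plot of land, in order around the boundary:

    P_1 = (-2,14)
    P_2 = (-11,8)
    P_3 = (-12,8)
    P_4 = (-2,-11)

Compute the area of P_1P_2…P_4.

Cross-terms: 138, 8, 148, -50  ⇒  Σ = 244
Area = |Σ|/2 = 122.

122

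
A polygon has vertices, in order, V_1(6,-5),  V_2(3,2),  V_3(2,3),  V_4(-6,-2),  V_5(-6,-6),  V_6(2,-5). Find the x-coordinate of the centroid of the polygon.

-7/33

Apply the shoelace formula. First the cross-terms c_i = x_i·y_{i+1} − x_{i+1}·y_i:
  27, 5, 14, 24, 42, 20  ⇒  2A = 132, A = 66.
Then Σ (x_i + x_{i+1})·c_i = -84, so x̄ = -84 / (6·66) = -7/33.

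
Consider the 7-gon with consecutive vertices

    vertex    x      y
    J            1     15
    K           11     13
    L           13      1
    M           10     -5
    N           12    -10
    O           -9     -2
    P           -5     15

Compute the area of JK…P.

387

Apply Gauss's area formula: 2A = Σ (x_i·y_{i+1} − x_{i+1}·y_i), indices taken mod 7.
J→K: (1)(13) − (11)(15) = -152
K→L: (11)(1) − (13)(13) = -158
L→M: (13)(-5) − (10)(1) = -75
M→N: (10)(-10) − (12)(-5) = -40
N→O: (12)(-2) − (-9)(-10) = -114
O→P: (-9)(15) − (-5)(-2) = -145
P→J: (-5)(15) − (1)(15) = -90
Σ = -774
Area = |Σ|/2 = 387.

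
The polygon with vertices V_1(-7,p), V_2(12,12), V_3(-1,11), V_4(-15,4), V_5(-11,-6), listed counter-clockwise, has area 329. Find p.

Write out the shoelace sum; only the two edges meeting at V_1 involve p:
2·Area = [((-11)·p − (-7)·(-6)) + ((-7)·12 − 12·p)] + 439
       = -23·p + 313 = 658
⇒ p = -15.

-15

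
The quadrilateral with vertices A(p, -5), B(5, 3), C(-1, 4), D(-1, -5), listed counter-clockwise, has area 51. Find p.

5

The doubled signed area Σ (x_i y_{i+1} − x_{i+1} y_i) is linear in p.
With p=0 it equals 62; the coefficient of p is 8 (from the two edges through A).
So 8·p + 62 = 2·51 = 102 ⇒ p = 5.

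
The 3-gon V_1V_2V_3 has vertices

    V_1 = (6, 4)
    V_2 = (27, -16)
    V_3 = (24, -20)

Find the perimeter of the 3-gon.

|V_1V_2| = √((21)² + (-20)²) = √841 = 29
|V_2V_3| = √((-3)² + (-4)²) = √25 = 5
|V_3V_1| = √((-18)² + (24)²) = √900 = 30
Perimeter = 29 + 5 + 30 = 64.

64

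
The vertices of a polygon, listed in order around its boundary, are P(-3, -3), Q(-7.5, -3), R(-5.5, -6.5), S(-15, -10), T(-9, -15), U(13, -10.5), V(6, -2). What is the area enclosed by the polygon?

Apply Gauss's area formula: 2A = Σ (x_i·y_{i+1} − x_{i+1}·y_i), indices taken mod 7.
P→Q: (-3)(-3) − (-7.5)(-3) = -13.5
Q→R: (-7.5)(-6.5) − (-5.5)(-3) = 32.25
R→S: (-5.5)(-10) − (-15)(-6.5) = -42.5
S→T: (-15)(-15) − (-9)(-10) = 135
T→U: (-9)(-10.5) − (13)(-15) = 289.5
U→V: (13)(-2) − (6)(-10.5) = 37
V→P: (6)(-3) − (-3)(-2) = -24
Σ = 413.75
Area = |Σ|/2 = 206.875.

206.875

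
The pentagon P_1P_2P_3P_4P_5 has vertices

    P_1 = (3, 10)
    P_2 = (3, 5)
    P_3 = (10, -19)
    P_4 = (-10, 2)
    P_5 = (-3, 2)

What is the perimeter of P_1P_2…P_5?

|P_1P_2| = √((0)² + (-5)²) = √25 = 5
|P_2P_3| = √((7)² + (-24)²) = √625 = 25
|P_3P_4| = √((-20)² + (21)²) = √841 = 29
|P_4P_5| = √((7)² + (0)²) = √49 = 7
|P_5P_1| = √((6)² + (8)²) = √100 = 10
Perimeter = 5 + 25 + 29 + 7 + 10 = 76.

76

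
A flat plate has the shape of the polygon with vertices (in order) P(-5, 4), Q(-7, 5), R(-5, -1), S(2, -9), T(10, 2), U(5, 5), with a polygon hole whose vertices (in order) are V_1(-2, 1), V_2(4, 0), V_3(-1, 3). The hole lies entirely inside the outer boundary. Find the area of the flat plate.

124

Outer boundary:
P→Q: (-5)(5) − (-7)(4) = 3
Q→R: (-7)(-1) − (-5)(5) = 32
R→S: (-5)(-9) − (2)(-1) = 47
S→T: (2)(2) − (10)(-9) = 94
T→U: (10)(5) − (5)(2) = 40
U→P: (5)(4) − (-5)(5) = 45
Σ = 261
Area = |Σ|/2 = 130.5.
Hole:
Σ = (-4) + (12) + (5) = 13
Area = |Σ|/2 = 6.5.
Net area = 130.5 − 6.5 = 124.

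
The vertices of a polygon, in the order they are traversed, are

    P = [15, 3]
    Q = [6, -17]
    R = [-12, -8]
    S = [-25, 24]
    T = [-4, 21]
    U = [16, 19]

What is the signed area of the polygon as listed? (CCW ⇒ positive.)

-1045.5

Apply Gauss's area formula: 2A = Σ (x_i·y_{i+1} − x_{i+1}·y_i), indices taken mod 6.
Σ = (-273) + (-252) + (-488) + (-429) + (-412) + (-237) = -2091
Signed area = Σ/2 = -1045.5 (negative ⇒ clockwise traversal).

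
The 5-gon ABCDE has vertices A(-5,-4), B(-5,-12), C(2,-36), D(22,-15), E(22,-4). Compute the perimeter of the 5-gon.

100

|AB| = √((0)² + (-8)²) = √64 = 8
|BC| = √((7)² + (-24)²) = √625 = 25
|CD| = √((20)² + (21)²) = √841 = 29
|DE| = √((0)² + (11)²) = √121 = 11
|EA| = √((-27)² + (0)²) = √729 = 27
Perimeter = 8 + 25 + 29 + 11 + 27 = 100.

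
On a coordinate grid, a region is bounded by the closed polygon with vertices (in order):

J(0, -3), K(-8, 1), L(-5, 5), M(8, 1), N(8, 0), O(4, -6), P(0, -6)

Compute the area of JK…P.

92

Apply the shoelace formula: 2A = Σ (x_i·y_{i+1} − x_{i+1}·y_i), indices taken mod 7.
J→K: (0)(1) − (-8)(-3) = -24
K→L: (-8)(5) − (-5)(1) = -35
L→M: (-5)(1) − (8)(5) = -45
M→N: (8)(0) − (8)(1) = -8
N→O: (8)(-6) − (4)(0) = -48
O→P: (4)(-6) − (0)(-6) = -24
P→J: (0)(-3) − (0)(-6) = 0
Σ = -184
Area = |Σ|/2 = 92.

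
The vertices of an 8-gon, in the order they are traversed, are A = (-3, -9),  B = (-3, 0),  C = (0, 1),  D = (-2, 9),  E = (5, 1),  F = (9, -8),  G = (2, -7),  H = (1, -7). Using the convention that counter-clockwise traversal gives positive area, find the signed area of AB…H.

-104

Apply the shoelace (surveyor's) formula: 2A = Σ (x_i·y_{i+1} − x_{i+1}·y_i), indices taken mod 8.
Σ = (-27) + (-3) + (2) + (-47) + (-49) + (-47) + (-7) + (-30) = -208
Signed area = Σ/2 = -104 (negative ⇒ clockwise traversal).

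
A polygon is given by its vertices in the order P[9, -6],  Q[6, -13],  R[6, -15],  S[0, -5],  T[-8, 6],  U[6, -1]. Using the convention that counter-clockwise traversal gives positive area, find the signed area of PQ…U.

Apply Gauss's area formula: 2A = Σ (x_i·y_{i+1} − x_{i+1}·y_i), indices taken mod 6.
Σ = (-81) + (-12) + (-30) + (-40) + (-28) + (-27) = -218
Signed area = Σ/2 = -109 (negative ⇒ clockwise traversal).

-109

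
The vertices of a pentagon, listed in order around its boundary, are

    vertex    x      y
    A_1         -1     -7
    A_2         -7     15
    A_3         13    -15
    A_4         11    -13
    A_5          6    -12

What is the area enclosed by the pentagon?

Apply the shoelace formula: 2A = Σ (x_i·y_{i+1} − x_{i+1}·y_i), indices taken mod 5.
Σ = (-64) + (-90) + (-4) + (-54) + (-54) = -266
Area = |Σ|/2 = 133.

133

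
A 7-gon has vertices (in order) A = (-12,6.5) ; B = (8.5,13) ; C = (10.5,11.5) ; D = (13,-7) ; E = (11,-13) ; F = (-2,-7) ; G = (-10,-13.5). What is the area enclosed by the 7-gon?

Apply the shoelace (surveyor's) formula: 2A = Σ (x_i·y_{i+1} − x_{i+1}·y_i), indices taken mod 7.
Σ = (-211.25) + (-38.75) + (-223) + (-92) + (-103) + (-43) + (-227) = -938
Area = |Σ|/2 = 469.

469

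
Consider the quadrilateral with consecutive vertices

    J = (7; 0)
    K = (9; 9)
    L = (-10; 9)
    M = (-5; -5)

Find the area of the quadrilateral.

182

Apply the surveyor's formula: 2A = Σ (x_i·y_{i+1} − x_{i+1}·y_i), indices taken mod 4.
Σ = (63) + (171) + (95) + (35) = 364
Area = |Σ|/2 = 182.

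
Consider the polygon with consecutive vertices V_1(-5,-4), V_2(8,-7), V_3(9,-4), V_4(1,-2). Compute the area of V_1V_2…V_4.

Apply the shoelace formula: 2A = Σ (x_i·y_{i+1} − x_{i+1}·y_i), indices taken mod 4.
Σ = (67) + (31) + (-14) + (-14) = 70
Area = |Σ|/2 = 35.

35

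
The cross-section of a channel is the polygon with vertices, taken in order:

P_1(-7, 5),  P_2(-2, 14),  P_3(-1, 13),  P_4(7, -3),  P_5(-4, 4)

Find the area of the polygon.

82

P_1→P_2: (-7)(14) − (-2)(5) = -88
P_2→P_3: (-2)(13) − (-1)(14) = -12
P_3→P_4: (-1)(-3) − (7)(13) = -88
P_4→P_5: (7)(4) − (-4)(-3) = 16
P_5→P_1: (-4)(5) − (-7)(4) = 8
Σ = -164
Area = |Σ|/2 = 82.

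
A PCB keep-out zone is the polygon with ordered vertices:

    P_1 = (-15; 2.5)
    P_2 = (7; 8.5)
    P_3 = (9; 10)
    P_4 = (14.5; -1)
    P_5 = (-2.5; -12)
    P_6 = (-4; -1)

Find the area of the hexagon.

276.25

Apply the shoelace formula: 2A = Σ (x_i·y_{i+1} − x_{i+1}·y_i), indices taken mod 6.
Cross-terms: -145, -6.5, -154, -176.5, -45.5, -25  ⇒  Σ = -552.5
Area = |Σ|/2 = 276.25.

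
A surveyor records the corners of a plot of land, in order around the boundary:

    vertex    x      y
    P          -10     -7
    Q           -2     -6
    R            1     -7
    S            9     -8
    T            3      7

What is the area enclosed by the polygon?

128.5

P→Q: (-10)(-6) − (-2)(-7) = 46
Q→R: (-2)(-7) − (1)(-6) = 20
R→S: (1)(-8) − (9)(-7) = 55
S→T: (9)(7) − (3)(-8) = 87
T→P: (3)(-7) − (-10)(7) = 49
Σ = 257
Area = |Σ|/2 = 128.5.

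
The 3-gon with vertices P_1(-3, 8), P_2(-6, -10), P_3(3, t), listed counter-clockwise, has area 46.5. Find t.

The doubled signed area Σ (x_i y_{i+1} − x_{i+1} y_i) is linear in t.
With t=0 it equals 132; the coefficient of t is -3 (from the two edges through P_3).
So -3·t + 132 = 2·46.5 = 93 ⇒ t = 13.

13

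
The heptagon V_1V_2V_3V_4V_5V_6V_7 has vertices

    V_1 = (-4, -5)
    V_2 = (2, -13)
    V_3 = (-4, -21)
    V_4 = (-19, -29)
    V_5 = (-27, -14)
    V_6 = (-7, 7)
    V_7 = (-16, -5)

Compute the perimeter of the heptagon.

110

|V_1V_2| = √((6)² + (-8)²) = √100 = 10
|V_2V_3| = √((-6)² + (-8)²) = √100 = 10
|V_3V_4| = √((-15)² + (-8)²) = √289 = 17
|V_4V_5| = √((-8)² + (15)²) = √289 = 17
|V_5V_6| = √((20)² + (21)²) = √841 = 29
|V_6V_7| = √((-9)² + (-12)²) = √225 = 15
|V_7V_1| = √((12)² + (0)²) = √144 = 12
Perimeter = 10 + 10 + 17 + 17 + 29 + 15 + 12 = 110.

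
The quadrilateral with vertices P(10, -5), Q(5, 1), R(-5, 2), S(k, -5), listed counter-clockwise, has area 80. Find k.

The doubled signed area Σ (x_i y_{i+1} − x_{i+1} y_i) is linear in k.
With k=0 it equals 125; the coefficient of k is -7 (from the two edges through S).
So -7·k + 125 = 2·80 = 160 ⇒ k = -5.

-5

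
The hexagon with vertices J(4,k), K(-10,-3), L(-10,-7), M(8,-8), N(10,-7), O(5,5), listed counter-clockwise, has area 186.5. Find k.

8

The doubled signed area Σ (x_i y_{i+1} − x_{i+1} y_i) is linear in k.
With k=0 it equals 253; the coefficient of k is 15 (from the two edges through J).
So 15·k + 253 = 2·186.5 = 373 ⇒ k = 8.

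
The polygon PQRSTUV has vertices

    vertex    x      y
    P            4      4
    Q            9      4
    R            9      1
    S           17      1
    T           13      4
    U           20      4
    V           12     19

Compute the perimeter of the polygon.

|PQ| = √((5)² + (0)²) = √25 = 5
|QR| = √((0)² + (-3)²) = √9 = 3
|RS| = √((8)² + (0)²) = √64 = 8
|ST| = √((-4)² + (3)²) = √25 = 5
|TU| = √((7)² + (0)²) = √49 = 7
|UV| = √((-8)² + (15)²) = √289 = 17
|VP| = √((-8)² + (-15)²) = √289 = 17
Perimeter = 5 + 3 + 8 + 5 + 7 + 17 + 17 = 62.

62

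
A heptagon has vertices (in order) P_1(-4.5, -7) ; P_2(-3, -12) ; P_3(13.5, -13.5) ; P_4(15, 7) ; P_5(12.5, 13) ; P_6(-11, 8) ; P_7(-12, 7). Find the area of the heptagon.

Apply Gauss's area formula: 2A = Σ (x_i·y_{i+1} − x_{i+1}·y_i), indices taken mod 7.
Cross-terms: 33, 202.5, 297, 107.5, 243, 19, 115.5  ⇒  Σ = 1017.5
Area = |Σ|/2 = 508.75.

508.75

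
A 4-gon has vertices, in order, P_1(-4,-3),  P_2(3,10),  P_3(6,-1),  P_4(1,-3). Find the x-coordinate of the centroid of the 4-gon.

Apply the shoelace formula. First the cross-terms c_i = x_i·y_{i+1} − x_{i+1}·y_i:
  -31, -63, -17, -15  ⇒  2A = -126, A = -63.
Then Σ (x_i + x_{i+1})·c_i = -610, so x̄ = -610 / (6·(-63)) = 305/189.

305/189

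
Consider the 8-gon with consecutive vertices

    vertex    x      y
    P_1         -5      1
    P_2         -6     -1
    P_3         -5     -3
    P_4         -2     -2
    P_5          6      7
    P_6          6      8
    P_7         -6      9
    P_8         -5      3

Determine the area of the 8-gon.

P_1→P_2: (-5)(-1) − (-6)(1) = 11
P_2→P_3: (-6)(-3) − (-5)(-1) = 13
P_3→P_4: (-5)(-2) − (-2)(-3) = 4
P_4→P_5: (-2)(7) − (6)(-2) = -2
P_5→P_6: (6)(8) − (6)(7) = 6
P_6→P_7: (6)(9) − (-6)(8) = 102
P_7→P_8: (-6)(3) − (-5)(9) = 27
P_8→P_1: (-5)(1) − (-5)(3) = 10
Σ = 171
Area = |Σ|/2 = 85.5.

85.5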